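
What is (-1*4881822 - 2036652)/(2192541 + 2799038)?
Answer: -6918474/4991579 ≈ -1.3860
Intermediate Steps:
(-1*4881822 - 2036652)/(2192541 + 2799038) = (-4881822 - 2036652)/4991579 = -6918474*1/4991579 = -6918474/4991579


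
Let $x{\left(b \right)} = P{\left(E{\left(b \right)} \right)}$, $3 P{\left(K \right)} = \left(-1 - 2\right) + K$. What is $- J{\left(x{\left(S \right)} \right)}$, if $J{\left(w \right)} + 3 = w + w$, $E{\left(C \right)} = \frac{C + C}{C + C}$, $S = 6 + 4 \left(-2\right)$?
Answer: $\frac{13}{3} \approx 4.3333$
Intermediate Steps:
$S = -2$ ($S = 6 - 8 = -2$)
$E{\left(C \right)} = 1$ ($E{\left(C \right)} = \frac{2 C}{2 C} = 2 C \frac{1}{2 C} = 1$)
$P{\left(K \right)} = -1 + \frac{K}{3}$ ($P{\left(K \right)} = \frac{\left(-1 - 2\right) + K}{3} = \frac{-3 + K}{3} = -1 + \frac{K}{3}$)
$x{\left(b \right)} = - \frac{2}{3}$ ($x{\left(b \right)} = -1 + \frac{1}{3} \cdot 1 = -1 + \frac{1}{3} = - \frac{2}{3}$)
$J{\left(w \right)} = -3 + 2 w$ ($J{\left(w \right)} = -3 + \left(w + w\right) = -3 + 2 w$)
$- J{\left(x{\left(S \right)} \right)} = - (-3 + 2 \left(- \frac{2}{3}\right)) = - (-3 - \frac{4}{3}) = \left(-1\right) \left(- \frac{13}{3}\right) = \frac{13}{3}$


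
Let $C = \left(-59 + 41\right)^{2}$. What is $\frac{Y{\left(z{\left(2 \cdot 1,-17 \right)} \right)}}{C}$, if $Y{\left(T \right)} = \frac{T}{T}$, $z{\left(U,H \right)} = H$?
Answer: $\frac{1}{324} \approx 0.0030864$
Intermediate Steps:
$Y{\left(T \right)} = 1$
$C = 324$ ($C = \left(-18\right)^{2} = 324$)
$\frac{Y{\left(z{\left(2 \cdot 1,-17 \right)} \right)}}{C} = 1 \cdot \frac{1}{324} = \frac{1}{324}$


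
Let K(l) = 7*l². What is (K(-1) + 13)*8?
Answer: 160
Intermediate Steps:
(K(-1) + 13)*8 = (7*(-1)² + 13)*8 = (7*1 + 13)*8 = (7 + 13)*8 = 20*8 = 160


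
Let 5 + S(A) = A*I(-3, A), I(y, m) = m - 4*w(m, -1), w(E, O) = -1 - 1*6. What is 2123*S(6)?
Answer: 422477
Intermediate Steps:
w(E, O) = -7 (w(E, O) = -1 - 6 = -7)
I(y, m) = 28 + m (I(y, m) = m - 4*(-7) = m + 28 = 28 + m)
S(A) = -5 + A*(28 + A)
2123*S(6) = 2123*(-5 + 6*(28 + 6)) = 2123*(-5 + 6*34) = 2123*(-5 + 204) = 2123*199 = 422477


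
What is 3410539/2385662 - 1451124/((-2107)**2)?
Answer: 11679022568923/10591024780238 ≈ 1.1027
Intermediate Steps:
3410539/2385662 - 1451124/((-2107)**2) = 3410539*(1/2385662) - 1451124/4439449 = 3410539/2385662 - 1451124*1/4439449 = 3410539/2385662 - 1451124/4439449 = 11679022568923/10591024780238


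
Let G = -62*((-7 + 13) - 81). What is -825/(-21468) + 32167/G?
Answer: 115732901/16637700 ≈ 6.9561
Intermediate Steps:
G = 4650 (G = -62*(6 - 81) = -62*(-75) = 4650)
-825/(-21468) + 32167/G = -825/(-21468) + 32167/4650 = -825*(-1/21468) + 32167*(1/4650) = 275/7156 + 32167/4650 = 115732901/16637700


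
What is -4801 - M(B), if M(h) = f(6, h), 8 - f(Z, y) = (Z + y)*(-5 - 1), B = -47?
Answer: -4563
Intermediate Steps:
f(Z, y) = 8 + 6*Z + 6*y (f(Z, y) = 8 - (Z + y)*(-5 - 1) = 8 - (Z + y)*(-6) = 8 - (-6*Z - 6*y) = 8 + (6*Z + 6*y) = 8 + 6*Z + 6*y)
M(h) = 44 + 6*h (M(h) = 8 + 6*6 + 6*h = 8 + 36 + 6*h = 44 + 6*h)
-4801 - M(B) = -4801 - (44 + 6*(-47)) = -4801 - (44 - 282) = -4801 - 1*(-238) = -4801 + 238 = -4563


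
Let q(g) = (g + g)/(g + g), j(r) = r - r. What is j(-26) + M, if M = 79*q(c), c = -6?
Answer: 79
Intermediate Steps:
j(r) = 0
q(g) = 1 (q(g) = (2*g)/((2*g)) = (2*g)*(1/(2*g)) = 1)
M = 79 (M = 79*1 = 79)
j(-26) + M = 0 + 79 = 79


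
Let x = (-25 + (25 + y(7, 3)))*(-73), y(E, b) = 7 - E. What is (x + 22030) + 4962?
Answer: 26992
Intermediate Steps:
x = 0 (x = (-25 + (25 + (7 - 1*7)))*(-73) = (-25 + (25 + (7 - 7)))*(-73) = (-25 + (25 + 0))*(-73) = (-25 + 25)*(-73) = 0*(-73) = 0)
(x + 22030) + 4962 = (0 + 22030) + 4962 = 22030 + 4962 = 26992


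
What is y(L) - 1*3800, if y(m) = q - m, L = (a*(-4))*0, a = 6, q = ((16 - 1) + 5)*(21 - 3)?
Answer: -3440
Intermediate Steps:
q = 360 (q = (15 + 5)*18 = 20*18 = 360)
L = 0 (L = (6*(-4))*0 = -24*0 = 0)
y(m) = 360 - m
y(L) - 1*3800 = (360 - 1*0) - 1*3800 = (360 + 0) - 3800 = 360 - 3800 = -3440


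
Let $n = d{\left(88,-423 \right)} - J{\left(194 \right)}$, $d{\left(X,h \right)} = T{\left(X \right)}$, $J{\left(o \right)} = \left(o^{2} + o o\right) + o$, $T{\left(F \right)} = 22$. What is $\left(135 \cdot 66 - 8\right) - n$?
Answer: $84346$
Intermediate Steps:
$J{\left(o \right)} = o + 2 o^{2}$ ($J{\left(o \right)} = \left(o^{2} + o^{2}\right) + o = 2 o^{2} + o = o + 2 o^{2}$)
$d{\left(X,h \right)} = 22$
$n = -75444$ ($n = 22 - 194 \left(1 + 2 \cdot 194\right) = 22 - 194 \left(1 + 388\right) = 22 - 194 \cdot 389 = 22 - 75466 = -75444$)
$\left(135 \cdot 66 - 8\right) - n = \left(135 \cdot 66 - 8\right) - -75444 = \left(8910 - 8\right) + 75444 = 8902 + 75444 = 84346$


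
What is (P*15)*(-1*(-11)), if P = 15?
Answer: 2475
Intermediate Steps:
(P*15)*(-1*(-11)) = (15*15)*(-1*(-11)) = 225*11 = 2475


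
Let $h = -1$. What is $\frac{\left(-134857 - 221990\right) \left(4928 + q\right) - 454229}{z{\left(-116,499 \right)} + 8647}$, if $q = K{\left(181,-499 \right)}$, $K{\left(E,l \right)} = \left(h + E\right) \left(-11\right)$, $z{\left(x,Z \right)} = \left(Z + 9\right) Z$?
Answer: $- \frac{1052439185}{262139} \approx -4014.8$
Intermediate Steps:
$z{\left(x,Z \right)} = Z \left(9 + Z\right)$ ($z{\left(x,Z \right)} = \left(9 + Z\right) Z = Z \left(9 + Z\right)$)
$K{\left(E,l \right)} = 11 - 11 E$ ($K{\left(E,l \right)} = \left(-1 + E\right) \left(-11\right) = 11 - 11 E$)
$q = -1980$ ($q = 11 - 1991 = -1980$)
$\frac{\left(-134857 - 221990\right) \left(4928 + q\right) - 454229}{z{\left(-116,499 \right)} + 8647} = \frac{\left(-134857 - 221990\right) \left(4928 - 1980\right) - 454229}{499 \left(9 + 499\right) + 8647} = \frac{\left(-356847\right) 2948 - 454229}{499 \cdot 508 + 8647} = \frac{-1051984956 - 454229}{253492 + 8647} = - \frac{1052439185}{262139}$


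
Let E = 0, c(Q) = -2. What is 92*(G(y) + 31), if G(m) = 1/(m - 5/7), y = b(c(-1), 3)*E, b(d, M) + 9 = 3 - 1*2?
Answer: 13616/5 ≈ 2723.2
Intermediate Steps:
b(d, M) = -8 (b(d, M) = -9 + (3 - 1*2) = -9 + (3 - 2) = -9 + 1 = -8)
y = 0 (y = -8*0 = 0)
G(m) = 1/(-5/7 + m) (G(m) = 1/(m - 5*1/7) = 1/(m - 5/7) = 1/(-5/7 + m))
92*(G(y) + 31) = 92*(7/(-5 + 7*0) + 31) = 92*(7/(-5 + 0) + 31) = 92*(7/(-5) + 31) = 92*(7*(-1/5) + 31) = 92*(-7/5 + 31) = 92*(148/5) = 13616/5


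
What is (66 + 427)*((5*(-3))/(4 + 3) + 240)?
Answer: 820845/7 ≈ 1.1726e+5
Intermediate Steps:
(66 + 427)*((5*(-3))/(4 + 3) + 240) = 493*(-15/7 + 240) = 493*(1665/7) = 820845/7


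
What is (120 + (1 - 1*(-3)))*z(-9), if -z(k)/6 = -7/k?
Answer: -1736/3 ≈ -578.67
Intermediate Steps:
z(k) = 42/k (z(k) = -(-42)/k = 42/k)
(120 + (1 - 1*(-3)))*z(-9) = (120 + (1 - 1*(-3)))*(42/(-9)) = (120 + (1 + 3))*(42*(-1/9)) = (120 + 4)*(-14/3) = 124*(-14/3) = -1736/3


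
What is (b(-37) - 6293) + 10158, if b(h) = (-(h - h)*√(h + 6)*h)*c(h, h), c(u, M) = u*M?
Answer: 3865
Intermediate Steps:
c(u, M) = M*u
b(h) = 0 (b(h) = (-(h - h)*√(h + 6)*h)*(h*h) = (-0*√(6 + h)*h)*h² = (-0*h)*h² = (-1*0)*h² = 0*h² = 0)
(b(-37) - 6293) + 10158 = (0 - 6293) + 10158 = -6293 + 10158 = 3865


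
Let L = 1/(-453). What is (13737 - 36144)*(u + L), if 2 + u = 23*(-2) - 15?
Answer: 213165260/151 ≈ 1.4117e+6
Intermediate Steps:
L = -1/453 ≈ -0.0022075
u = -63 (u = -2 + (23*(-2) - 15) = -2 + (-46 - 15) = -2 - 61 = -63)
(13737 - 36144)*(u + L) = (13737 - 36144)*(-63 - 1/453) = -22407*(-28540/453) = 213165260/151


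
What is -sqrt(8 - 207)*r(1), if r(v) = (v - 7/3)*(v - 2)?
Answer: -4*I*sqrt(199)/3 ≈ -18.809*I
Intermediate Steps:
r(v) = (-2 + v)*(-7/3 + v) (r(v) = (v - 7*1/3)*(-2 + v) = (v - 7/3)*(-2 + v) = (-7/3 + v)*(-2 + v) = (-2 + v)*(-7/3 + v))
-sqrt(8 - 207)*r(1) = -sqrt(8 - 207)*(14/3 + 1**2 - 13/3*1) = -sqrt(-199)*(14/3 + 1 - 13/3) = -I*sqrt(199)*4/3 = -4*I*sqrt(199)/3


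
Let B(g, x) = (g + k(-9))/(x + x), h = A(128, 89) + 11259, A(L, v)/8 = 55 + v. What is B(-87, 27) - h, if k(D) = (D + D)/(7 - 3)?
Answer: -446857/36 ≈ -12413.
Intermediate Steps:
A(L, v) = 440 + 8*v (A(L, v) = 8*(55 + v) = 440 + 8*v)
k(D) = D/2 (k(D) = (2*D)/4 = (2*D)*(1/4) = D/2)
h = 12411 (h = (440 + 8*89) + 11259 = (440 + 712) + 11259 = 1152 + 11259 = 12411)
B(g, x) = (-9/2 + g)/(2*x) (B(g, x) = (g + (1/2)*(-9))/(x + x) = (g - 9/2)/((2*x)) = (-9/2 + g)*(1/(2*x)) = (-9/2 + g)/(2*x))
B(-87, 27) - h = (1/4)*(-9 + 2*(-87))/27 - 1*12411 = (1/4)*(1/27)*(-9 - 174) - 12411 = (1/4)*(1/27)*(-183) - 12411 = -61/36 - 12411 = -446857/36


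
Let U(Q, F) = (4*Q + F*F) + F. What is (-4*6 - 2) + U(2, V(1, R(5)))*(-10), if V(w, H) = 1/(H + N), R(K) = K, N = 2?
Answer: -5274/49 ≈ -107.63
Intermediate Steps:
V(w, H) = 1/(2 + H) (V(w, H) = 1/(H + 2) = 1/(2 + H))
U(Q, F) = F + F² + 4*Q (U(Q, F) = (4*Q + F²) + F = (F² + 4*Q) + F = F + F² + 4*Q)
(-4*6 - 2) + U(2, V(1, R(5)))*(-10) = (-4*6 - 2) + (1/(2 + 5) + (1/(2 + 5))² + 4*2)*(-10) = (-24 - 2) + (1/7 + (1/7)² + 8)*(-10) = -26 + (⅐ + (⅐)² + 8)*(-10) = -26 + (⅐ + 1/49 + 8)*(-10) = -26 + (400/49)*(-10) = -26 - 4000/49 = -5274/49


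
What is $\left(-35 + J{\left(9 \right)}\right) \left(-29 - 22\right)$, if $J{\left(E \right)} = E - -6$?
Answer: $1020$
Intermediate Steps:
$J{\left(E \right)} = 6 + E$ ($J{\left(E \right)} = E + 6 = 6 + E$)
$\left(-35 + J{\left(9 \right)}\right) \left(-29 - 22\right) = \left(-35 + \left(6 + 9\right)\right) \left(-29 - 22\right) = \left(-35 + 15\right) \left(-29 - 22\right) = \left(-20\right) \left(-51\right) = 1020$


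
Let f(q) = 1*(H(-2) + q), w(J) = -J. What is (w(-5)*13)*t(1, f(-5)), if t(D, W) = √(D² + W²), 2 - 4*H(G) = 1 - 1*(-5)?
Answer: 65*√37 ≈ 395.38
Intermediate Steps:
H(G) = -1 (H(G) = ½ - (1 - 1*(-5))/4 = ½ - (1 + 5)/4 = ½ - ¼*6 = ½ - 3/2 = -1)
f(q) = -1 + q (f(q) = 1*(-1 + q) = -1 + q)
(w(-5)*13)*t(1, f(-5)) = (-1*(-5)*13)*√(1² + (-1 - 5)²) = (5*13)*√(1 + (-6)²) = 65*√(1 + 36) = 65*√37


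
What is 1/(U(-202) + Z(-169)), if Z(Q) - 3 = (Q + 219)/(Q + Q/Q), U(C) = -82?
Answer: -84/6661 ≈ -0.012611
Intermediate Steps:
Z(Q) = 3 + (219 + Q)/(1 + Q) (Z(Q) = 3 + (Q + 219)/(Q + Q/Q) = 3 + (219 + Q)/(Q + 1) = 3 + (219 + Q)/(1 + Q))
1/(U(-202) + Z(-169)) = 1/(-82 + 2*(111 + 2*(-169))/(1 - 169)) = 1/(-82 + 2*(111 - 338)/(-168)) = 1/(-82 + 2*(-1/168)*(-227)) = 1/(-82 + 227/84) = 1/(-6661/84) = -84/6661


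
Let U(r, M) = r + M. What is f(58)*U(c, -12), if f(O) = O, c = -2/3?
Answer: -2204/3 ≈ -734.67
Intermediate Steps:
c = -2/3 (c = -2*1/3 = -2/3 ≈ -0.66667)
U(r, M) = M + r
f(58)*U(c, -12) = 58*(-12 - 2/3) = 58*(-38/3) = -2204/3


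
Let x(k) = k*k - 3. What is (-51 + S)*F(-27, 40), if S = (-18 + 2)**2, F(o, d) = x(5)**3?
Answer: 2182840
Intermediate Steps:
x(k) = -3 + k**2 (x(k) = k**2 - 3 = -3 + k**2)
F(o, d) = 10648 (F(o, d) = (-3 + 5**2)**3 = (-3 + 25)**3 = 22**3 = 10648)
S = 256 (S = (-16)**2 = 256)
(-51 + S)*F(-27, 40) = (-51 + 256)*10648 = 205*10648 = 2182840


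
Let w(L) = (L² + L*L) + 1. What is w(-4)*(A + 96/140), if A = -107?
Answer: -122793/35 ≈ -3508.4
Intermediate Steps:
w(L) = 1 + 2*L² (w(L) = (L² + L²) + 1 = 2*L² + 1 = 1 + 2*L²)
w(-4)*(A + 96/140) = (1 + 2*(-4)²)*(-107 + 96/140) = (1 + 2*16)*(-107 + 96*(1/140)) = (1 + 32)*(-107 + 24/35) = 33*(-3721/35) = -122793/35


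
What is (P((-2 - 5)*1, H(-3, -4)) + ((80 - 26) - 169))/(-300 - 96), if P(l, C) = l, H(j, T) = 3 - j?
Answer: 61/198 ≈ 0.30808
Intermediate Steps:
(P((-2 - 5)*1, H(-3, -4)) + ((80 - 26) - 169))/(-300 - 96) = ((-2 - 5)*1 + ((80 - 26) - 169))/(-300 - 96) = (-7*1 + (54 - 169))/(-396) = (-7 - 115)*(-1/396) = -122*(-1/396) = 61/198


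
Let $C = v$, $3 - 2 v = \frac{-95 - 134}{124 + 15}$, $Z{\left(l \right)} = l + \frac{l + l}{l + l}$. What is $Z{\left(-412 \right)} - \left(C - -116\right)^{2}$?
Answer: $- \frac{278444740}{19321} \approx -14412.0$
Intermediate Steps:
$Z{\left(l \right)} = 1 + l$ ($Z{\left(l \right)} = l + \frac{2 l}{2 l} = l + 2 l \frac{1}{2 l} = l + 1 = 1 + l$)
$v = \frac{323}{139}$ ($v = \frac{3}{2} - \frac{\left(-95 - 134\right) \frac{1}{124 + 15}}{2} = \frac{3}{2} - \frac{\left(-229\right) \frac{1}{139}}{2} = \frac{3}{2} - - \frac{229}{278} = \frac{3}{2} + \frac{229}{278} = \frac{323}{139} \approx 2.3237$)
$C = \frac{323}{139} \approx 2.3237$
$Z{\left(-412 \right)} - \left(C - -116\right)^{2} = \left(1 - 412\right) - \left(\frac{323}{139} - -116\right)^{2} = -411 - \left(\frac{323}{139} + 116\right)^{2} = -411 - \left(\frac{16447}{139}\right)^{2} = -411 - \frac{270503809}{19321} = - \frac{278444740}{19321}$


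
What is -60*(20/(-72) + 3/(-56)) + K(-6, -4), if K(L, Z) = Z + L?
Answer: 415/42 ≈ 9.8810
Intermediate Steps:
K(L, Z) = L + Z
-60*(20/(-72) + 3/(-56)) + K(-6, -4) = -60*(20/(-72) + 3/(-56)) + (-6 - 4) = -60*(20*(-1/72) + 3*(-1/56)) - 10 = -60*(-5/18 - 3/56) - 10 = -60*(-167/504) - 10 = 835/42 - 10 = 415/42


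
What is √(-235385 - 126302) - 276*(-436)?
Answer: 120336 + I*√361687 ≈ 1.2034e+5 + 601.4*I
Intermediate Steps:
√(-235385 - 126302) - 276*(-436) = √(-361687) - 1*(-120336) = I*√361687 + 120336 = 120336 + I*√361687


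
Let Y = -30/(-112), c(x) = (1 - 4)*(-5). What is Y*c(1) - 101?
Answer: -5431/56 ≈ -96.982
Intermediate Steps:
c(x) = 15 (c(x) = -3*(-5) = 15)
Y = 15/56 (Y = -30*(-1/112) = 15/56 ≈ 0.26786)
Y*c(1) - 101 = (15/56)*15 - 101 = 225/56 - 101 = -5431/56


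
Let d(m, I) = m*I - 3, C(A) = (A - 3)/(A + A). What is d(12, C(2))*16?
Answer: -96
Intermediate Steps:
C(A) = (-3 + A)/(2*A) (C(A) = (-3 + A)/((2*A)) = (-3 + A)*(1/(2*A)) = (-3 + A)/(2*A))
d(m, I) = -3 + I*m (d(m, I) = I*m - 3 = -3 + I*m)
d(12, C(2))*16 = (-3 + ((½)*(-3 + 2)/2)*12)*16 = (-3 + ((½)*(½)*(-1))*12)*16 = (-3 - ¼*12)*16 = (-3 - 3)*16 = -6*16 = -96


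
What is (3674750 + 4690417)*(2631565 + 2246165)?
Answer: 40803026030910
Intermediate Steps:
(3674750 + 4690417)*(2631565 + 2246165) = 8365167*4877730 = 40803026030910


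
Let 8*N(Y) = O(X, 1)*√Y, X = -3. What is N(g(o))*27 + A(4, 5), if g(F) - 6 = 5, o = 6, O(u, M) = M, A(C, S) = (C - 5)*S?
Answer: -5 + 27*√11/8 ≈ 6.1936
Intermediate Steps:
A(C, S) = S*(-5 + C) (A(C, S) = (-5 + C)*S = S*(-5 + C))
g(F) = 11 (g(F) = 6 + 5 = 11)
N(Y) = √Y/8 (N(Y) = (1*√Y)/8 = √Y/8)
N(g(o))*27 + A(4, 5) = (√11/8)*27 + 5*(-5 + 4) = 27*√11/8 + 5*(-1) = 27*√11/8 - 5 = -5 + 27*√11/8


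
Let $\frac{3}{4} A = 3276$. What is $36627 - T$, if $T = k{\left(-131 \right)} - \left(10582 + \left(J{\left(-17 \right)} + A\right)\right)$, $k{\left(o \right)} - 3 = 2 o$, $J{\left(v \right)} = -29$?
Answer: $51807$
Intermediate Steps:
$k{\left(o \right)} = 3 + 2 o$
$A = 4368$ ($A = \frac{4}{3} \cdot 3276 = 4368$)
$T = -15180$ ($T = \left(3 + 2 \left(-131\right)\right) - \left(10582 + \left(-29 + 4368\right)\right) = \left(3 - 262\right) - \left(10582 + 4339\right) = -259 - 14921 = -15180$)
$36627 - T = 36627 - -15180 = 36627 + 15180 = 51807$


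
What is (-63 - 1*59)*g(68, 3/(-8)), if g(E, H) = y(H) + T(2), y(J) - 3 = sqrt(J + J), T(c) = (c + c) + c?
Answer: -1098 - 61*I*sqrt(3) ≈ -1098.0 - 105.66*I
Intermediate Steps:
T(c) = 3*c (T(c) = 2*c + c = 3*c)
y(J) = 3 + sqrt(2)*sqrt(J) (y(J) = 3 + sqrt(J + J) = 3 + sqrt(2*J) = 3 + sqrt(2)*sqrt(J))
g(E, H) = 9 + sqrt(2)*sqrt(H) (g(E, H) = (3 + sqrt(2)*sqrt(H)) + 3*2 = (3 + sqrt(2)*sqrt(H)) + 6 = 9 + sqrt(2)*sqrt(H))
(-63 - 1*59)*g(68, 3/(-8)) = (-63 - 1*59)*(9 + sqrt(2)*sqrt(3/(-8))) = (-63 - 59)*(9 + sqrt(2)*sqrt(3*(-1/8))) = -122*(9 + sqrt(2)*sqrt(-3/8)) = -122*(9 + sqrt(2)*(I*sqrt(6)/4)) = -122*(9 + I*sqrt(3)/2) = -1098 - 61*I*sqrt(3)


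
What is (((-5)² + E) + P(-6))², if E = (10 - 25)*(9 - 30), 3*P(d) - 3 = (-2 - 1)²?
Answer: 118336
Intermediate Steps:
P(d) = 4 (P(d) = 1 + (-2 - 1)²/3 = 1 + (⅓)*(-3)² = 1 + (⅓)*9 = 1 + 3 = 4)
E = 315 (E = -15*(-21) = 315)
(((-5)² + E) + P(-6))² = (((-5)² + 315) + 4)² = ((25 + 315) + 4)² = (340 + 4)² = 344² = 118336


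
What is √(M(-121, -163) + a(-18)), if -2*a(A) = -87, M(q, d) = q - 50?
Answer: I*√510/2 ≈ 11.292*I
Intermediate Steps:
M(q, d) = -50 + q
a(A) = 87/2 (a(A) = -½*(-87) = 87/2)
√(M(-121, -163) + a(-18)) = √((-50 - 121) + 87/2) = √(-171 + 87/2) = √(-255/2) = I*√510/2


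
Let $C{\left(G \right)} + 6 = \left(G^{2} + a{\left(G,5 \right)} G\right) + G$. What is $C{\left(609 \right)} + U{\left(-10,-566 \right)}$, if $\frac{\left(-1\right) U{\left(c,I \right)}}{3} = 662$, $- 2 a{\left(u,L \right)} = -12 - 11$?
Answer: $\frac{753003}{2} \approx 3.765 \cdot 10^{5}$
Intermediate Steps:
$a{\left(u,L \right)} = \frac{23}{2}$ ($a{\left(u,L \right)} = - \frac{-12 - 11}{2} = \left(- \frac{1}{2}\right) \left(-23\right) = \frac{23}{2}$)
$U{\left(c,I \right)} = -1986$ ($U{\left(c,I \right)} = \left(-3\right) 662 = -1986$)
$C{\left(G \right)} = -6 + G^{2} + \frac{25 G}{2}$ ($C{\left(G \right)} = -6 + \left(\left(G^{2} + \frac{23 G}{2}\right) + G\right) = -6 + \left(G^{2} + \frac{25 G}{2}\right) = -6 + G^{2} + \frac{25 G}{2}$)
$C{\left(609 \right)} + U{\left(-10,-566 \right)} = \left(-6 + 609^{2} + \frac{25}{2} \cdot 609\right) - 1986 = \left(-6 + 370881 + \frac{15225}{2}\right) - 1986 = \frac{756975}{2} - 1986 = \frac{753003}{2}$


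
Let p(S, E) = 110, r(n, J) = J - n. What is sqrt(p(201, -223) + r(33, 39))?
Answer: 2*sqrt(29) ≈ 10.770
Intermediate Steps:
sqrt(p(201, -223) + r(33, 39)) = sqrt(110 + (39 - 1*33)) = sqrt(110 + (39 - 33)) = sqrt(110 + 6) = sqrt(116) = 2*sqrt(29)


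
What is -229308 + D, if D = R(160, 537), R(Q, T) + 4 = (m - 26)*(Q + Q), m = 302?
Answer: -140992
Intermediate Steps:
R(Q, T) = -4 + 552*Q (R(Q, T) = -4 + (302 - 26)*(Q + Q) = -4 + 276*(2*Q) = -4 + 552*Q)
D = 88316 (D = -4 + 552*160 = -4 + 88320 = 88316)
-229308 + D = -229308 + 88316 = -140992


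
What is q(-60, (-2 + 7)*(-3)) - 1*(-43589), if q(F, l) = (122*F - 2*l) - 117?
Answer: 36182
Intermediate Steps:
q(F, l) = -117 - 2*l + 122*F (q(F, l) = (-2*l + 122*F) - 117 = -117 - 2*l + 122*F)
q(-60, (-2 + 7)*(-3)) - 1*(-43589) = (-117 - 2*(-2 + 7)*(-3) + 122*(-60)) - 1*(-43589) = (-117 - 10*(-3) - 7320) + 43589 = (-117 - 2*(-15) - 7320) + 43589 = (-117 + 30 - 7320) + 43589 = -7407 + 43589 = 36182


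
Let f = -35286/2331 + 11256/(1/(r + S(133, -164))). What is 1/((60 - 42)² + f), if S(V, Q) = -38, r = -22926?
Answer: -777/200840883182 ≈ -3.8687e-9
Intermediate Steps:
f = -200841134930/777 (f = -35286/2331 + 11256/(1/(-22926 - 38)) = -35286*1/2331 + 11256/(1/(-22964)) = -11762/777 + 11256/(-1/22964) = -11762/777 + 11256*(-22964) = -11762/777 - 258482784 = -200841134930/777 ≈ -2.5848e+8)
1/((60 - 42)² + f) = 1/((60 - 42)² - 200841134930/777) = 1/(18² - 200841134930/777) = 1/(324 - 200841134930/777) = 1/(-200840883182/777) = -777/200840883182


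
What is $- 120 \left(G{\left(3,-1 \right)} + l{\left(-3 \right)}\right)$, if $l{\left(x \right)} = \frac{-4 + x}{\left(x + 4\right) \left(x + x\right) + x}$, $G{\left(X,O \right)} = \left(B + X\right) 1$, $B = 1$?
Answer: $- \frac{1720}{3} \approx -573.33$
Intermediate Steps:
$G{\left(X,O \right)} = 1 + X$ ($G{\left(X,O \right)} = \left(1 + X\right) 1 = 1 + X$)
$l{\left(x \right)} = \frac{-4 + x}{x + 2 x \left(4 + x\right)}$ ($l{\left(x \right)} = \frac{-4 + x}{\left(4 + x\right) 2 x + x} = \frac{-4 + x}{2 x \left(4 + x\right) + x} = \frac{-4 + x}{x + 2 x \left(4 + x\right)}$)
$- 120 \left(G{\left(3,-1 \right)} + l{\left(-3 \right)}\right) = - 120 \left(\left(1 + 3\right) + \frac{-4 - 3}{\left(-3\right) \left(9 + 2 \left(-3\right)\right)}\right) = - 120 \left(4 - \frac{1}{3} \frac{1}{9 - 6} \left(-7\right)\right) = - 120 \left(4 - \frac{1}{3} \cdot \frac{1}{3} \left(-7\right)\right) = - 120 \left(4 - \frac{1}{9} \left(-7\right)\right) = - 120 \left(4 + \frac{7}{9}\right) = \left(-120\right) \frac{43}{9} = - \frac{1720}{3}$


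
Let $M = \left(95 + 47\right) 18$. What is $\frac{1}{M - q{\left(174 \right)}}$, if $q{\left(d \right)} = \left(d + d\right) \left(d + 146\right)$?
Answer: $- \frac{1}{108804} \approx -9.1908 \cdot 10^{-6}$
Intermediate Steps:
$M = 2556$ ($M = 142 \cdot 18 = 2556$)
$q{\left(d \right)} = 2 d \left(146 + d\right)$
$\frac{1}{M - q{\left(174 \right)}} = \frac{1}{2556 - 2 \cdot 174 \left(146 + 174\right)} = \frac{1}{2556 - 2 \cdot 174 \cdot 320} = \frac{1}{2556 - 111360} = \frac{1}{-108804} = - \frac{1}{108804}$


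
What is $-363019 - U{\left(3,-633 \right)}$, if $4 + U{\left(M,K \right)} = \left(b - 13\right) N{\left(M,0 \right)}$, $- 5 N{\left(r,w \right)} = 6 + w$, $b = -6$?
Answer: $- \frac{1815189}{5} \approx -3.6304 \cdot 10^{5}$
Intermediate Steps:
$N{\left(r,w \right)} = - \frac{6}{5} - \frac{w}{5}$ ($N{\left(r,w \right)} = - \frac{6 + w}{5} = - \frac{6}{5} - \frac{w}{5}$)
$U{\left(M,K \right)} = \frac{94}{5}$ ($U{\left(M,K \right)} = -4 + \left(-6 - 13\right) \left(- \frac{6}{5} - 0\right) = -4 - 19 \left(- \frac{6}{5} + 0\right) = -4 - - \frac{114}{5} = -4 + \frac{114}{5} = \frac{94}{5}$)
$-363019 - U{\left(3,-633 \right)} = -363019 - \frac{94}{5} = - \frac{1815189}{5}$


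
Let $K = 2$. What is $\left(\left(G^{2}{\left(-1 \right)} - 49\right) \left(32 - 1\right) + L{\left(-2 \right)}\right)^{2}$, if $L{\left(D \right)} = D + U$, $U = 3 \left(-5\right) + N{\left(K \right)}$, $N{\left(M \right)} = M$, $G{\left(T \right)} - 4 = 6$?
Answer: $2452356$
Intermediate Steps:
$G{\left(T \right)} = 10$ ($G{\left(T \right)} = 4 + 6 = 10$)
$U = -13$ ($U = 3 \left(-5\right) + 2 = -15 + 2 = -13$)
$L{\left(D \right)} = -13 + D$ ($L{\left(D \right)} = D - 13 = -13 + D$)
$\left(\left(G^{2}{\left(-1 \right)} - 49\right) \left(32 - 1\right) + L{\left(-2 \right)}\right)^{2} = \left(\left(10^{2} - 49\right) \left(32 - 1\right) - 15\right)^{2} = \left(\left(100 - 49\right) 31 - 15\right)^{2} = \left(51 \cdot 31 - 15\right)^{2} = \left(1581 - 15\right)^{2} = 1566^{2} = 2452356$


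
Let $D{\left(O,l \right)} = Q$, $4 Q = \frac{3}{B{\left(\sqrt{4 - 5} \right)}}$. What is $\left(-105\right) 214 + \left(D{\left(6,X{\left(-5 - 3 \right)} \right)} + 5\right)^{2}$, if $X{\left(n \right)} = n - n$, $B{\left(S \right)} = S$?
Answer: $- \frac{359129}{16} - \frac{15 i}{2} \approx -22446.0 - 7.5 i$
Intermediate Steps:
$Q = - \frac{3 i}{4}$ ($Q = \frac{3 \frac{1}{\sqrt{4 - 5}}}{4} = \frac{3 \frac{1}{\sqrt{-1}}}{4} = \frac{3 \frac{1}{i}}{4} = \frac{3 \left(- i\right)}{4} = \frac{\left(-3\right) i}{4} = - \frac{3 i}{4} \approx - 0.75 i$)
$X{\left(n \right)} = 0$
$D{\left(O,l \right)} = - \frac{3 i}{4}$
$\left(-105\right) 214 + \left(D{\left(6,X{\left(-5 - 3 \right)} \right)} + 5\right)^{2} = \left(-105\right) 214 + \left(- \frac{3 i}{4} + 5\right)^{2} = -22470 + \left(5 - \frac{3 i}{4}\right)^{2}$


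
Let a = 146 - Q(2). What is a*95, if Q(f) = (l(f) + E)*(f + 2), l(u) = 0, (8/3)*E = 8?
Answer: 12730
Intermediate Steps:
E = 3 (E = (3/8)*8 = 3)
Q(f) = 6 + 3*f (Q(f) = (0 + 3)*(f + 2) = 3*(2 + f) = 6 + 3*f)
a = 134 (a = 146 - (6 + 3*2) = 146 - (6 + 6) = 146 - 1*12 = 146 - 12 = 134)
a*95 = 134*95 = 12730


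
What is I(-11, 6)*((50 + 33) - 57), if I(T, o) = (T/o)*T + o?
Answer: 2041/3 ≈ 680.33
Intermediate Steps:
I(T, o) = o + T**2/o (I(T, o) = T**2/o + o = o + T**2/o)
I(-11, 6)*((50 + 33) - 57) = (6 + (-11)**2/6)*((50 + 33) - 57) = (6 + 121*(1/6))*(83 - 57) = (6 + 121/6)*26 = (157/6)*26 = 2041/3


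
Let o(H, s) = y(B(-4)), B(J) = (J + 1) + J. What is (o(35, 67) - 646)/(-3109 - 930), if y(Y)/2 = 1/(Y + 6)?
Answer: 648/4039 ≈ 0.16044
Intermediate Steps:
B(J) = 1 + 2*J (B(J) = (1 + J) + J = 1 + 2*J)
y(Y) = 2/(6 + Y) (y(Y) = 2/(Y + 6) = 2/(6 + Y))
o(H, s) = -2 (o(H, s) = 2/(6 + (1 + 2*(-4))) = 2/(6 + (1 - 8)) = 2/(6 - 7) = 2/(-1) = 2*(-1) = -2)
(o(35, 67) - 646)/(-3109 - 930) = (-2 - 646)/(-3109 - 930) = -648/(-4039) = -648*(-1/4039) = 648/4039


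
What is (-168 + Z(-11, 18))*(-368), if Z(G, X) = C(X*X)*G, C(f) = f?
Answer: 1373376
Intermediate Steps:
Z(G, X) = G*X² (Z(G, X) = (X*X)*G = X²*G = G*X²)
(-168 + Z(-11, 18))*(-368) = (-168 - 11*18²)*(-368) = (-168 - 11*324)*(-368) = (-168 - 3564)*(-368) = -3732*(-368) = 1373376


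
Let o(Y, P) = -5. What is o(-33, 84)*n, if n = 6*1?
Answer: -30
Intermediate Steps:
n = 6
o(-33, 84)*n = -5*6 = -30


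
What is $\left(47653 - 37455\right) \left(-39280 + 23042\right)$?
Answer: $-165595124$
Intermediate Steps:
$\left(47653 - 37455\right) \left(-39280 + 23042\right) = 10198 \left(-16238\right) = -165595124$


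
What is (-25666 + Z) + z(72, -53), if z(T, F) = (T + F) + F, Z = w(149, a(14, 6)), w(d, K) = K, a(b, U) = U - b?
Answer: -25708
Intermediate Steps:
Z = -8 (Z = 6 - 1*14 = 6 - 14 = -8)
z(T, F) = T + 2*F (z(T, F) = (F + T) + F = T + 2*F)
(-25666 + Z) + z(72, -53) = (-25666 - 8) + (72 + 2*(-53)) = -25674 + (72 - 106) = -25674 - 34 = -25708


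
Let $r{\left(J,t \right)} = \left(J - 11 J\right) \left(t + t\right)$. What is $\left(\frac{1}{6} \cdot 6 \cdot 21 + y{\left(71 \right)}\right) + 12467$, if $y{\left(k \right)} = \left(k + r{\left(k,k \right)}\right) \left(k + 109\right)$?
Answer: $-18122332$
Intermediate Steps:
$r{\left(J,t \right)} = - 20 J t$ ($r{\left(J,t \right)} = - 10 J 2 t = - 20 J t$)
$y{\left(k \right)} = \left(109 + k\right) \left(k - 20 k^{2}\right)$ ($y{\left(k \right)} = \left(k - 20 k k\right) \left(k + 109\right) = \left(k - 20 k^{2}\right) \left(109 + k\right) = \left(109 + k\right) \left(k - 20 k^{2}\right)$)
$\left(\frac{1}{6} \cdot 6 \cdot 21 + y{\left(71 \right)}\right) + 12467 = \left(\frac{1}{6} \cdot 6 \cdot 21 + 71 \left(109 - 154709 - 20 \cdot 71^{2}\right)\right) + 12467 = \left(\frac{1}{6} \cdot 6 \cdot 21 + 71 \left(109 - 154709 - 100820\right)\right) + 12467 = \left(1 \cdot 21 + 71 \left(109 - 154709 - 100820\right)\right) + 12467 = \left(21 + 71 \left(-255420\right)\right) + 12467 = \left(21 - 18134820\right) + 12467 = -18134799 + 12467 = -18122332$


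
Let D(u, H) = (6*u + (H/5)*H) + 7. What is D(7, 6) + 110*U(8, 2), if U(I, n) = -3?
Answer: -1369/5 ≈ -273.80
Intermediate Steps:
D(u, H) = 7 + 6*u + H**2/5 (D(u, H) = (6*u + (H*(1/5))*H) + 7 = (6*u + (H/5)*H) + 7 = (6*u + H**2/5) + 7 = 7 + 6*u + H**2/5)
D(7, 6) + 110*U(8, 2) = (7 + 6*7 + (1/5)*6**2) + 110*(-3) = (7 + 42 + (1/5)*36) - 330 = (7 + 42 + 36/5) - 330 = 281/5 - 330 = -1369/5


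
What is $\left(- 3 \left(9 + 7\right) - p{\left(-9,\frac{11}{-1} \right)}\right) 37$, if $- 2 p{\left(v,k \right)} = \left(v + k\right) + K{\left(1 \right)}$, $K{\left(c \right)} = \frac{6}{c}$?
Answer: $-2035$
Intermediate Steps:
$p{\left(v,k \right)} = -3 - \frac{k}{2} - \frac{v}{2}$ ($p{\left(v,k \right)} = - \frac{\left(v + k\right) + \frac{6}{1}}{2} = - \frac{\left(k + v\right) + 6 \cdot 1}{2} = - \frac{\left(k + v\right) + 6}{2} = - \frac{6 + k + v}{2} = -3 - \frac{k}{2} - \frac{v}{2}$)
$\left(- 3 \left(9 + 7\right) - p{\left(-9,\frac{11}{-1} \right)}\right) 37 = \left(- 3 \left(9 + 7\right) - \left(-3 - \frac{11 \frac{1}{-1}}{2} - - \frac{9}{2}\right)\right) 37 = \left(\left(-3\right) 16 - \left(-3 - \frac{11 \left(-1\right)}{2} + \frac{9}{2}\right)\right) 37 = \left(-48 - \left(-3 - - \frac{11}{2} + \frac{9}{2}\right)\right) 37 = \left(-48 - \left(-3 + \frac{11}{2} + \frac{9}{2}\right)\right) 37 = \left(-48 - 7\right) 37 = \left(-55\right) 37 = -2035$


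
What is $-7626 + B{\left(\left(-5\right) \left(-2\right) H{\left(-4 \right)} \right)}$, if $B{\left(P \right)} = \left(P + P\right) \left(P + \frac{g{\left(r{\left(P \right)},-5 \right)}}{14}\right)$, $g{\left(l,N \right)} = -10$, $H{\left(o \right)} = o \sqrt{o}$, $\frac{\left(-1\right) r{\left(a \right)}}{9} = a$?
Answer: $-20426 + \frac{800 i}{7} \approx -20426.0 + 114.29 i$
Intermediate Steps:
$r{\left(a \right)} = - 9 a$
$H{\left(o \right)} = o^{\frac{3}{2}}$
$B{\left(P \right)} = 2 P \left(- \frac{5}{7} + P\right)$ ($B{\left(P \right)} = \left(P + P\right) \left(P - \frac{10}{14}\right) = 2 P \left(P - \frac{5}{7}\right) = 2 P \left(- \frac{5}{7} + P\right)$)
$-7626 + B{\left(\left(-5\right) \left(-2\right) H{\left(-4 \right)} \right)} = -7626 + \frac{2 \left(-5\right) \left(-2\right) \left(-4\right)^{\frac{3}{2}} \left(-5 + 7 \left(-5\right) \left(-2\right) \left(-4\right)^{\frac{3}{2}}\right)}{7} = -7626 + \frac{2 \cdot 10 \left(- 8 i\right) \left(-5 + 7 \cdot 10 \left(- 8 i\right)\right)}{7} = -7626 + \frac{2 \left(- 80 i\right) \left(-5 + 7 \left(- 80 i\right)\right)}{7} = -7626 + \frac{2 \left(- 80 i\right) \left(-5 - 560 i\right)}{7} = -7626 - \frac{160 i \left(-5 - 560 i\right)}{7}$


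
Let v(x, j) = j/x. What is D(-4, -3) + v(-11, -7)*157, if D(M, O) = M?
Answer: 1055/11 ≈ 95.909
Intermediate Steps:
D(-4, -3) + v(-11, -7)*157 = -4 - 7/(-11)*157 = -4 - 7*(-1/11)*157 = -4 + (7/11)*157 = -4 + 1099/11 = 1055/11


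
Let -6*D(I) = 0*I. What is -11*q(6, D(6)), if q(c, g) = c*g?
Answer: 0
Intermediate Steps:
D(I) = 0 (D(I) = -0*I = -⅙*0 = 0)
-11*q(6, D(6)) = -66*0 = -11*0 = 0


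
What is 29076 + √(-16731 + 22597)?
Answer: 29076 + √5866 ≈ 29153.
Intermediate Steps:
29076 + √(-16731 + 22597) = 29076 + √5866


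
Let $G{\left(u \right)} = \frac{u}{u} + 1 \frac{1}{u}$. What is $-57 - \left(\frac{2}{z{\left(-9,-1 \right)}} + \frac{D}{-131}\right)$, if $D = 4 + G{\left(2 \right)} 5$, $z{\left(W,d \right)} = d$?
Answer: $- \frac{14387}{262} \approx -54.912$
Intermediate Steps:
$G{\left(u \right)} = 1 + \frac{1}{u}$
$D = \frac{23}{2}$ ($D = 4 + \frac{1 + 2}{2} \cdot 5 = 4 + \frac{1}{2} \cdot 3 \cdot 5 = 4 + \frac{3}{2} \cdot 5 = 4 + \frac{15}{2} = \frac{23}{2} \approx 11.5$)
$-57 - \left(\frac{2}{z{\left(-9,-1 \right)}} + \frac{D}{-131}\right) = -57 - \left(\frac{2}{-1} + \frac{23}{2 \left(-131\right)}\right) = -57 - \left(2 \left(-1\right) + \frac{23}{2} \left(- \frac{1}{131}\right)\right) = -57 - \left(-2 - \frac{23}{262}\right) = -57 - - \frac{547}{262} = -57 + \frac{547}{262} = - \frac{14387}{262}$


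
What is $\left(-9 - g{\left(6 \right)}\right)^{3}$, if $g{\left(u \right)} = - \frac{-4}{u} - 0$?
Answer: $- \frac{24389}{27} \approx -903.3$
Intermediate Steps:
$g{\left(u \right)} = \frac{4}{u}$ ($g{\left(u \right)} = \frac{4}{u} + 0 = \frac{4}{u}$)
$\left(-9 - g{\left(6 \right)}\right)^{3} = \left(-9 - \frac{4}{6}\right)^{3} = \left(-9 - 4 \cdot \frac{1}{6}\right)^{3} = \left(-9 - \frac{2}{3}\right)^{3} = \left(- \frac{29}{3}\right)^{3} = - \frac{24389}{27}$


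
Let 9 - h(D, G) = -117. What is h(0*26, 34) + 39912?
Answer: 40038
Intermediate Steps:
h(D, G) = 126 (h(D, G) = 9 - 1*(-117) = 9 + 117 = 126)
h(0*26, 34) + 39912 = 126 + 39912 = 40038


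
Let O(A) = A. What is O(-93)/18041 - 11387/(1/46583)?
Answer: -9569679243554/18041 ≈ -5.3044e+8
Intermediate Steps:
O(-93)/18041 - 11387/(1/46583) = -93/18041 - 11387/(1/46583) = -93*1/18041 - 11387/1/46583 = -93/18041 - 11387*46583 = -93/18041 - 530440621 = -9569679243554/18041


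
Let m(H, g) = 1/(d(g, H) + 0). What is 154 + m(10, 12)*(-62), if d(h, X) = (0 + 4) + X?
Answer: 1047/7 ≈ 149.57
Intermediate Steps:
d(h, X) = 4 + X
m(H, g) = 1/(4 + H) (m(H, g) = 1/((4 + H) + 0) = 1/(4 + H))
154 + m(10, 12)*(-62) = 154 - 62/(4 + 10) = 154 - 62/14 = 154 + (1/14)*(-62) = 154 - 31/7 = 1047/7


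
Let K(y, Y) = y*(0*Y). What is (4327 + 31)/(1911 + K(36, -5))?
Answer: 4358/1911 ≈ 2.2805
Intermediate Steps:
K(y, Y) = 0 (K(y, Y) = y*0 = 0)
(4327 + 31)/(1911 + K(36, -5)) = (4327 + 31)/(1911 + 0) = 4358/1911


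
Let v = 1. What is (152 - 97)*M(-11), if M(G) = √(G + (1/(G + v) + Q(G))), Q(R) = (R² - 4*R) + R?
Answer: 11*√14290/2 ≈ 657.47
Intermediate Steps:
Q(R) = R² - 3*R
M(G) = √(G + 1/(1 + G) + G*(-3 + G)) (M(G) = √(G + (1/(G + 1) + G*(-3 + G))) = √(G + (1/(1 + G) + G*(-3 + G))) = √(G + 1/(1 + G) + G*(-3 + G)))
(152 - 97)*M(-11) = (152 - 97)*√((1 + (-11)³ - 1*(-11)² - 2*(-11))/(1 - 11)) = 55*√((1 - 1331 - 1*121 + 22)/(-10)) = 55*√(-(1 - 1331 - 121 + 22)/10) = 55*√(-⅒*(-1429)) = 55*√(1429/10) = 55*(√14290/10) = 11*√14290/2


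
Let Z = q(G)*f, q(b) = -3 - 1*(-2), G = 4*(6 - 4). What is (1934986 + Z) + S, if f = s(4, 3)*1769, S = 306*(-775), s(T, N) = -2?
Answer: 1701374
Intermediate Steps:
S = -237150
G = 8 (G = 4*2 = 8)
q(b) = -1 (q(b) = -3 + 2 = -1)
f = -3538 (f = -2*1769 = -3538)
Z = 3538 (Z = -1*(-3538) = 3538)
(1934986 + Z) + S = (1934986 + 3538) - 237150 = 1938524 - 237150 = 1701374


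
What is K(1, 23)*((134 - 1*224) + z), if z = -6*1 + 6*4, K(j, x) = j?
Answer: -72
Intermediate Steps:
z = 18 (z = -6 + 24 = 18)
K(1, 23)*((134 - 1*224) + z) = 1*((134 - 1*224) + 18) = 1*((134 - 224) + 18) = 1*(-90 + 18) = 1*(-72) = -72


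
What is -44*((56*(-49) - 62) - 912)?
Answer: 163592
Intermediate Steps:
-44*((56*(-49) - 62) - 912) = -44*((-2744 - 62) - 912) = -44*(-2806 - 912) = -44*(-3718) = 163592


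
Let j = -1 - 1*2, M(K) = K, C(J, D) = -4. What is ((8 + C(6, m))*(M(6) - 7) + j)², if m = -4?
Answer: 49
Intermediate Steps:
j = -3 (j = -1 - 2 = -3)
((8 + C(6, m))*(M(6) - 7) + j)² = ((8 - 4)*(6 - 7) - 3)² = (4*(-1) - 3)² = (-4 - 3)² = (-7)² = 49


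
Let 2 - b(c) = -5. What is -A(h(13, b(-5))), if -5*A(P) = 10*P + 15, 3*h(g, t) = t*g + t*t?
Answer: 289/3 ≈ 96.333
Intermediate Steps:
b(c) = 7 (b(c) = 2 - 1*(-5) = 2 + 5 = 7)
h(g, t) = t²/3 + g*t/3 (h(g, t) = (t*g + t*t)/3 = (g*t + t²)/3 = (t² + g*t)/3 = t²/3 + g*t/3)
A(P) = -3 - 2*P (A(P) = -(10*P + 15)/5 = -(15 + 10*P)/5 = -3 - 2*P)
-A(h(13, b(-5))) = -(-3 - 2*7*(13 + 7)/3) = -(-3 - 2*7*20/3) = -(-3 - 2*140/3) = -(-3 - 280/3) = -1*(-289/3) = 289/3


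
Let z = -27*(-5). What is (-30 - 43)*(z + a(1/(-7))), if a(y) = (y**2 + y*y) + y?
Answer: -482530/49 ≈ -9847.5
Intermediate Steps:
a(y) = y + 2*y**2 (a(y) = (y**2 + y**2) + y = 2*y**2 + y = y + 2*y**2)
z = 135
(-30 - 43)*(z + a(1/(-7))) = (-30 - 43)*(135 + (1 + 2/(-7))/(-7)) = -73*(135 - (1 + 2*(-1/7))/7) = -73*(135 - (1 - 2/7)/7) = -73*(135 - 1/7*5/7) = -73*(135 - 5/49) = -73*6610/49 = -482530/49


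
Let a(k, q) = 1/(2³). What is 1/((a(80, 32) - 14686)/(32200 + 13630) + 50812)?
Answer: 366640/18629594193 ≈ 1.9681e-5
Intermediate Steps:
a(k, q) = ⅛ (a(k, q) = 1/8 = ⅛)
1/((a(80, 32) - 14686)/(32200 + 13630) + 50812) = 1/((⅛ - 14686)/(32200 + 13630) + 50812) = 1/(-117487/8/45830 + 50812) = 1/(-117487/8*1/45830 + 50812) = 1/(-117487/366640 + 50812) = 1/(18629594193/366640) = 366640/18629594193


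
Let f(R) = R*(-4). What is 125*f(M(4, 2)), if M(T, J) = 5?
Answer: -2500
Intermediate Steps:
f(R) = -4*R
125*f(M(4, 2)) = 125*(-4*5) = 125*(-20) = -2500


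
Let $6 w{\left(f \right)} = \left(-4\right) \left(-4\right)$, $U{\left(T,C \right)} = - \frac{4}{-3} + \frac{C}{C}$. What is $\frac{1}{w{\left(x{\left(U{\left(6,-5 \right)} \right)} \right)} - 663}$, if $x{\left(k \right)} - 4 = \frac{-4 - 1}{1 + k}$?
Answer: $- \frac{3}{1981} \approx -0.0015144$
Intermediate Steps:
$U{\left(T,C \right)} = \frac{7}{3}$ ($U{\left(T,C \right)} = \left(-4\right) \left(- \frac{1}{3}\right) + 1 = \frac{4}{3} + 1 = \frac{7}{3}$)
$x{\left(k \right)} = 4 - \frac{5}{1 + k}$ ($x{\left(k \right)} = 4 + \frac{-4 - 1}{1 + k} = 4 - \frac{5}{1 + k}$)
$w{\left(f \right)} = \frac{8}{3}$ ($w{\left(f \right)} = \frac{\left(-4\right) \left(-4\right)}{6} = \frac{1}{6} \cdot 16 = \frac{8}{3}$)
$\frac{1}{w{\left(x{\left(U{\left(6,-5 \right)} \right)} \right)} - 663} = \frac{1}{\frac{8}{3} - 663} = \frac{1}{- \frac{1981}{3}} = - \frac{3}{1981}$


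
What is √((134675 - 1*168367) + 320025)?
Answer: √286333 ≈ 535.10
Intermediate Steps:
√((134675 - 1*168367) + 320025) = √((134675 - 168367) + 320025) = √(-33692 + 320025) = √286333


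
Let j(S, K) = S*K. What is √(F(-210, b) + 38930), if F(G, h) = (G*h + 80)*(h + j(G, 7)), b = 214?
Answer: √56383090 ≈ 7508.9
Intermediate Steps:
j(S, K) = K*S
F(G, h) = (80 + G*h)*(h + 7*G) (F(G, h) = (G*h + 80)*(h + 7*G) = (80 + G*h)*(h + 7*G))
√(F(-210, b) + 38930) = √((80*214 + 560*(-210) - 210*214² + 7*214*(-210)²) + 38930) = √((17120 - 117600 - 210*45796 + 7*214*44100) + 38930) = √((17120 - 117600 - 9617160 + 66061800) + 38930) = √(56344160 + 38930) = √56383090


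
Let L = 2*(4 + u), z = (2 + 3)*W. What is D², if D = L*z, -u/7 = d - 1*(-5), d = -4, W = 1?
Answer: 900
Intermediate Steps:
u = -7 (u = -7*(-4 - 1*(-5)) = -7*(-4 + 5) = -7*1 = -7)
z = 5 (z = (2 + 3)*1 = 5*1 = 5)
L = -6 (L = 2*(4 - 7) = 2*(-3) = -6)
D = -30 (D = -6*5 = -30)
D² = (-30)² = 900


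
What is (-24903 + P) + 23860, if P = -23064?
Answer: -24107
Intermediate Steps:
(-24903 + P) + 23860 = (-24903 - 23064) + 23860 = -47967 + 23860 = -24107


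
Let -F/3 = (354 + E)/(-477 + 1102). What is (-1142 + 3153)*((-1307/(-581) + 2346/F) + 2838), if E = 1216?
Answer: 463902849370/91217 ≈ 5.0857e+6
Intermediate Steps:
F = -942/125 (F = -3*(354 + 1216)/(-477 + 1102) = -4710/625 = -3*314/125 = -942/125 ≈ -7.5360)
(-1142 + 3153)*((-1307/(-581) + 2346/F) + 2838) = (-1142 + 3153)*((-1307/(-581) + 2346/(-942/125)) + 2838) = 2011*((-1307*(-1/581) + 2346*(-125/942)) + 2838) = 2011*((1307/581 - 48875/157) + 2838) = 2011*(-28191176/91217 + 2838) = 2011*(230682670/91217) = 463902849370/91217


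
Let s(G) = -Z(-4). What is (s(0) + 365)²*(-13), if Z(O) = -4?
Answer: -1770093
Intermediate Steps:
s(G) = 4 (s(G) = -1*(-4) = 4)
(s(0) + 365)²*(-13) = (4 + 365)²*(-13) = 369²*(-13) = 136161*(-13) = -1770093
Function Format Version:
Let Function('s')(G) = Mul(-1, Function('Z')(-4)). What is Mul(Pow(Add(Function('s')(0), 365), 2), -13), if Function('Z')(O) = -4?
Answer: -1770093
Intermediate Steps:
Function('s')(G) = 4 (Function('s')(G) = Mul(-1, -4) = 4)
Mul(Pow(Add(Function('s')(0), 365), 2), -13) = Mul(Pow(Add(4, 365), 2), -13) = Mul(Pow(369, 2), -13) = Mul(136161, -13) = -1770093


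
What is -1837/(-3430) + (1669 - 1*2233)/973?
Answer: -21017/476770 ≈ -0.044082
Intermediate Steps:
-1837/(-3430) + (1669 - 1*2233)/973 = -1837*(-1/3430) + (1669 - 2233)*(1/973) = 1837/3430 - 564*1/973 = 1837/3430 - 564/973 = -21017/476770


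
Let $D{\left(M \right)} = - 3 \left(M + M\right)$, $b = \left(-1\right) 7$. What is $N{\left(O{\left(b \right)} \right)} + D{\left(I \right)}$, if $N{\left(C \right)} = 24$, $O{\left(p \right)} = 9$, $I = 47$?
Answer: $-258$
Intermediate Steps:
$b = -7$
$D{\left(M \right)} = - 6 M$ ($D{\left(M \right)} = - 3 \cdot 2 M = - 6 M$)
$N{\left(O{\left(b \right)} \right)} + D{\left(I \right)} = 24 - 282 = -258$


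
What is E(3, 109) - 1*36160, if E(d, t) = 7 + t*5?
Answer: -35608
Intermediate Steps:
E(d, t) = 7 + 5*t
E(3, 109) - 1*36160 = (7 + 5*109) - 1*36160 = (7 + 545) - 36160 = 552 - 36160 = -35608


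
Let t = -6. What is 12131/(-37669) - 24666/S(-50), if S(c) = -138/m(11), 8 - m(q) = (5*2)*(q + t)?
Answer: -6504283891/866387 ≈ -7507.4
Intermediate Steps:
m(q) = 68 - 10*q (m(q) = 8 - 5*2*(q - 6) = 8 - 10*(-6 + q) = 8 - (-60 + 10*q) = 8 + (60 - 10*q) = 68 - 10*q)
S(c) = 23/7 (S(c) = -138/(68 - 10*11) = -138/(68 - 110) = -138/(-42) = -138*(-1/42) = 23/7)
12131/(-37669) - 24666/S(-50) = 12131/(-37669) - 24666/23/7 = 12131*(-1/37669) - 24666*7/23 = -12131/37669 - 172662/23 = -6504283891/866387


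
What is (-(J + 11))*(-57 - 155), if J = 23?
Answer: 7208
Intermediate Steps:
(-(J + 11))*(-57 - 155) = (-(23 + 11))*(-57 - 155) = -1*34*(-212) = -34*(-212) = 7208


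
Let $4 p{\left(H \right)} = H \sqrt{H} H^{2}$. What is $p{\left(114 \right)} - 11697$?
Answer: $-11697 + 370386 \sqrt{114} \approx 3.9429 \cdot 10^{6}$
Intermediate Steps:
$p{\left(H \right)} = \frac{H^{\frac{7}{2}}}{4}$ ($p{\left(H \right)} = \frac{H \sqrt{H} H^{2}}{4} = \frac{H^{\frac{3}{2}} H^{2}}{4} = \frac{H^{\frac{7}{2}}}{4}$)
$p{\left(114 \right)} - 11697 = \frac{114^{\frac{7}{2}}}{4} - 11697 = \frac{1481544 \sqrt{114}}{4} - 11697 = 370386 \sqrt{114} - 11697 = -11697 + 370386 \sqrt{114}$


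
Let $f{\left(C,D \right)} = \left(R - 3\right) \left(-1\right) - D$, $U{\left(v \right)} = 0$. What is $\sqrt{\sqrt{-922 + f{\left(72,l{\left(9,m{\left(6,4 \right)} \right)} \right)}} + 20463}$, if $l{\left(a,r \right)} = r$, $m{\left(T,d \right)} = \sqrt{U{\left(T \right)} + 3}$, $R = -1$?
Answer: $\sqrt{20463 + i \sqrt{918 + \sqrt{3}}} \approx 143.05 + 0.106 i$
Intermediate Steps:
$m{\left(T,d \right)} = \sqrt{3}$ ($m{\left(T,d \right)} = \sqrt{0 + 3} = \sqrt{3}$)
$f{\left(C,D \right)} = 4 - D$ ($f{\left(C,D \right)} = \left(-1 - 3\right) \left(-1\right) - D = \left(-4\right) \left(-1\right) - D = 4 - D$)
$\sqrt{\sqrt{-922 + f{\left(72,l{\left(9,m{\left(6,4 \right)} \right)} \right)}} + 20463} = \sqrt{\sqrt{-922 + \left(4 - \sqrt{3}\right)} + 20463} = \sqrt{\sqrt{-918 - \sqrt{3}} + 20463} = \sqrt{20463 + \sqrt{-918 - \sqrt{3}}}$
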